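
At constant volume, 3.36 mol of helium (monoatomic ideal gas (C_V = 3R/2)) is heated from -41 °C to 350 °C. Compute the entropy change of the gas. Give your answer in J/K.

ΔS = 41.4 J/K

In kelvin: T₁ = 232.15 K, T₂ = 623.15 K. At constant volume, ΔS = nC_V ln(T₂/T₁) with C_V = 3R/2 = 12.47 J mol⁻¹ K⁻¹.
ΔS = 3.36 × 12.47 × ln(623.15/232.15) = 41.4 J/K.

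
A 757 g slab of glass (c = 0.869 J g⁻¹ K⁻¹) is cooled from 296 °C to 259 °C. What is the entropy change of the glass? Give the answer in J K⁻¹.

ΔS = -44.2 J/K

In kelvin: T₁ = 569.15 K, T₂ = 532.15 K. ΔS = ∫dQ_rev/T = m c ln(T₂/T₁) = 757 × 0.869 × ln(532.15/569.15) = -44.2 J/K.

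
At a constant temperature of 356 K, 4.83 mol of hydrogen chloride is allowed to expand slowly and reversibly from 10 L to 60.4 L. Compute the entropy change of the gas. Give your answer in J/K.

For an isothermal ideal gas ΔS_gas = nR ln(V₂/V₁) = 4.83 × 8.314 × ln(60.4/10) = 72.2 J/K.

ΔS_gas = 72.2 J/K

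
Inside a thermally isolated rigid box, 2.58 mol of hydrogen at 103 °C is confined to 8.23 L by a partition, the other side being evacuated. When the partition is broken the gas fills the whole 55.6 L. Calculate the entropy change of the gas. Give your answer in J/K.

ΔS_gas = 41 J/K

For an ideal gas in free expansion Q = 0 and W = 0, so T is unchanged.
Entropy is a state function; using a reversible isothermal path, ΔS_gas = nR ln(V₂/V₁) = 2.58 × 8.314 × ln(55.6/8.23) = 41 J/K.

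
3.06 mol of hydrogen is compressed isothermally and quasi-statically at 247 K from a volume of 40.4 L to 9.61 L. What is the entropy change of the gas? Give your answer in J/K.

ΔS_gas = -36.5 J/K

For an isothermal ideal gas ΔS_gas = nR ln(V₂/V₁) = 3.06 × 8.314 × ln(9.61/40.4) = -36.5 J/K.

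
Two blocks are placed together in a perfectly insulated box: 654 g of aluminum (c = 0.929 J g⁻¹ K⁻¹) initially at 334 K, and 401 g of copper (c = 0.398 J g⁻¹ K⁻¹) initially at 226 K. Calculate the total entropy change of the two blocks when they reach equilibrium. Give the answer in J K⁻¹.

Energy balance: T_f = (m₁c₁T₁ + m₂c₂T₂)/(m₁c₁ + m₂c₂) = 311.53 K.
ΔS₁ = m₁c₁ ln(T_f/T₁) = 607.566 × ln(311.53/334) = -42.31 J/K.
ΔS₂ = m₂c₂ ln(T_f/T₂) = 159.598 × ln(311.53/226) = 51.23 J/K.
ΔS_total = -42.31 + 51.23 = 8.92 J/K.

ΔS_total = 8.92 J/K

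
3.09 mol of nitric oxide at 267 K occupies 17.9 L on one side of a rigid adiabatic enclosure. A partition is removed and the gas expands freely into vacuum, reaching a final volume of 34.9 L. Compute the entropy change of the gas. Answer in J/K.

For an ideal gas in free expansion Q = 0 and W = 0, so T is unchanged.
Entropy is a state function; using a reversible isothermal path, ΔS_gas = nR ln(V₂/V₁) = 3.09 × 8.314 × ln(34.9/17.9) = 17.2 J/K.

ΔS_gas = 17.2 J/K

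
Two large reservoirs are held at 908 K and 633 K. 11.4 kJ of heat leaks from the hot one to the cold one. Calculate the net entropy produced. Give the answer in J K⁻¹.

ΔS_hot = −Q/T_H = −11400/908 = -12.56 J/K and ΔS_cold = +Q/T_C = 11400/633 = 18.01 J/K.
ΔS_total = -12.56 + 18.01 = 5.45 J/K, positive as the second law requires.

ΔS_total = 5.45 J/K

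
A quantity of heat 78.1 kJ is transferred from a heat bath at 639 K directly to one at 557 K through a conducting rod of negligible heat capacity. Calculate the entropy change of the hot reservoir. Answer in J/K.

The hot reservoir loses heat Q, so ΔS_hot = −Q/T_H = −78100/639 = -122 J/K.

ΔS_hot = -122 J/K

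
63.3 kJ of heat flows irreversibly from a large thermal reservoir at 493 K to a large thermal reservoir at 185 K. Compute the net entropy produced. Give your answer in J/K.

ΔS_total = 214 J/K

ΔS_hot = −Q/T_H = −63300/493 = -128.4 J/K and ΔS_cold = +Q/T_C = 63300/185 = 342.2 J/K.
ΔS_total = -128.4 + 342.2 = 214 J/K, positive as the second law requires.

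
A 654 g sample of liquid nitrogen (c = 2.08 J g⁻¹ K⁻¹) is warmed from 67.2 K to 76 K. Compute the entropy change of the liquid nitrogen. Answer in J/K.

ΔS = ∫dQ_rev/T = m c ln(T₂/T₁) = 654 × 2.08 × ln(76/67.2) = 167 J/K.

ΔS = 167 J/K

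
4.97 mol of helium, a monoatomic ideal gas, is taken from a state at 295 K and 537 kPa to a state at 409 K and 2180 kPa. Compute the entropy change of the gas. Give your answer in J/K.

ΔS = -24.1 J/K

ΔS = nC_p ln(T₂/T₁) − nR ln(P₂/P₁), with C_p = 5R/2 = 20.79 J mol⁻¹ K⁻¹ for a monoatomic ideal gas.
ΔS = 4.97 × [20.79 × ln(409/295) − 8.314 × ln(2180/537)] = -24.1 J/K.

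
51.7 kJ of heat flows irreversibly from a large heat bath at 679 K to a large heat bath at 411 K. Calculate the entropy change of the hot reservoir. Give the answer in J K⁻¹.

The hot reservoir loses heat Q, so ΔS_hot = −Q/T_H = −51700/679 = -76.1 J/K.

ΔS_hot = -76.1 J/K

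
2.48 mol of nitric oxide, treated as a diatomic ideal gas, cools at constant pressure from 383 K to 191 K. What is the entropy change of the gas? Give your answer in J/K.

ΔS = -50.2 J/K

At constant pressure, ΔS = nC_p ln(T₂/T₁) with C_p = 7R/2 = 29.1 J mol⁻¹ K⁻¹.
ΔS = 2.48 × 29.1 × ln(191/383) = -50.2 J/K.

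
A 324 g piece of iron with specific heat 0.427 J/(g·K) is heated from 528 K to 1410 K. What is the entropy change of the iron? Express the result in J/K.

ΔS = 136 J/K

ΔS = ∫dQ_rev/T = m c ln(T₂/T₁) = 324 × 0.427 × ln(1410/528) = 136 J/K.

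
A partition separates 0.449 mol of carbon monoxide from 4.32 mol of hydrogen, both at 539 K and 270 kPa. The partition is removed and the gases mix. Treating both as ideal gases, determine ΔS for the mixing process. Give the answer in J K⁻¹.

Mole fractions: x_A = 0.449/4.77 = 0.0941, x_B = 0.906.
ΔS_mix = −R(n_A ln x_A + n_B ln x_B) = −8.314 × (0.449 ln 0.0941 + 4.32 ln 0.906) = 12.4 J/K.

ΔS_mix = 12.4 J/K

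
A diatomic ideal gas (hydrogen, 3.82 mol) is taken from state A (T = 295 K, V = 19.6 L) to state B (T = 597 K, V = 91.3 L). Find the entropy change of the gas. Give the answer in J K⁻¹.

ΔS = 105 J/K

Entropy is a state function: ΔS = nC_V ln(T₂/T₁) + nR ln(V₂/V₁), with C_V = 5R/2 = 20.79 J mol⁻¹ K⁻¹ for a diatomic ideal gas.
ΔS = 3.82 × [20.79 × ln(597/295) + 8.314 × ln(91.3/19.6)] = 105 J/K.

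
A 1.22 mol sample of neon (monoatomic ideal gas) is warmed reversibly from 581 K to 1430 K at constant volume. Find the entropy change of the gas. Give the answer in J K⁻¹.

At constant volume, ΔS = nC_V ln(T₂/T₁) with C_V = 3R/2 = 12.47 J mol⁻¹ K⁻¹.
ΔS = 1.22 × 12.47 × ln(1430/581) = 13.7 J/K.

ΔS = 13.7 J/K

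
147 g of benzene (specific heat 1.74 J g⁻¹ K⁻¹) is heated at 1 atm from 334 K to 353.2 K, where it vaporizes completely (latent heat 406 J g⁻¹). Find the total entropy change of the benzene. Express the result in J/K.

ΔS = 183 J/K

Warming step: ΔS₁ = m c ln(T_tr/T_i) = 147 × 1.74 × ln(353.2/334) = 14.3 J/K.
Phase change: ΔS₂ = +mL/T_tr = 147 × 406 / 353.2 = 169 J/K.
ΔS_total = (14.3) + (169) = 183 J/K.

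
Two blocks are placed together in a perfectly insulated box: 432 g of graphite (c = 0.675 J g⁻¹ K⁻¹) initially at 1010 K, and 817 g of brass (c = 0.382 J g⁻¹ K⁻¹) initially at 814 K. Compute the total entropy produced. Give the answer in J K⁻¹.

ΔS_total = 3.51 J/K

Energy balance: T_f = (m₁c₁T₁ + m₂c₂T₂)/(m₁c₁ + m₂c₂) = 908.67 K.
ΔS₁ = m₁c₁ ln(T_f/T₁) = 291.6 × ln(908.67/1010) = -30.83 J/K.
ΔS₂ = m₂c₂ ln(T_f/T₂) = 312.094 × ln(908.67/814) = 34.34 J/K.
ΔS_total = -30.83 + 34.34 = 3.51 J/K.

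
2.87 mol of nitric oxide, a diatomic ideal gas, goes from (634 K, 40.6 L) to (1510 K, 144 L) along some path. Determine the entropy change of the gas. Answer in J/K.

Entropy is a state function: ΔS = nC_V ln(T₂/T₁) + nR ln(V₂/V₁), with C_V = 5R/2 = 20.79 J mol⁻¹ K⁻¹ for a diatomic ideal gas.
ΔS = 2.87 × [20.79 × ln(1510/634) + 8.314 × ln(144/40.6)] = 82 J/K.

ΔS = 82 J/K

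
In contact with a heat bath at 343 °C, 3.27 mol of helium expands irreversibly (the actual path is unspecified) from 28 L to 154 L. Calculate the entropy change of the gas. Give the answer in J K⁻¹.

Entropy is a state function, so ΔS_gas depends only on the end states.
For an isothermal ideal gas ΔS_gas = nR ln(V₂/V₁) = 3.27 × 8.314 × ln(154/28) = 46.3 J/K.

ΔS_gas = 46.3 J/K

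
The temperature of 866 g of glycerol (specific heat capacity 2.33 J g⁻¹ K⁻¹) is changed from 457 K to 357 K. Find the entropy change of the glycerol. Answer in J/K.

ΔS = ∫dQ_rev/T = m c ln(T₂/T₁) = 866 × 2.33 × ln(357/457) = -498 J/K.

ΔS = -498 J/K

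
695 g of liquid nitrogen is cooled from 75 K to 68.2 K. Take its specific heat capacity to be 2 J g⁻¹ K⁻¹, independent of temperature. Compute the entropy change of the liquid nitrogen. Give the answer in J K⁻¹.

ΔS = -132 J/K

ΔS = ∫dQ_rev/T = m c ln(T₂/T₁) = 695 × 2 × ln(68.2/75) = -132 J/K.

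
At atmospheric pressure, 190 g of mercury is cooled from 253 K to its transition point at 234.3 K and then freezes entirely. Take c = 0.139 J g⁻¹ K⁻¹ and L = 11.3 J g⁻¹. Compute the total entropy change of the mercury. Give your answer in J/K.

Cooling step: ΔS₁ = m c ln(T_tr/T_i) = 190 × 0.139 × ln(234.3/253) = -2.028 J/K.
Phase change: ΔS₂ = −mL/T_tr = −190 × 11.3 / 234.3 = -9.163 J/K.
ΔS_total = (-2.028) + (-9.163) = -11.2 J/K.

ΔS = -11.2 J/K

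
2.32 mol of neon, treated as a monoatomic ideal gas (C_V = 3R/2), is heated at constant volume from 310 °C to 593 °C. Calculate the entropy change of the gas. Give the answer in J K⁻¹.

ΔS = 11.4 J/K

In kelvin: T₁ = 583.15 K, T₂ = 866.15 K. At constant volume, ΔS = nC_V ln(T₂/T₁) with C_V = 3R/2 = 12.47 J mol⁻¹ K⁻¹.
ΔS = 2.32 × 12.47 × ln(866.15/583.15) = 11.4 J/K.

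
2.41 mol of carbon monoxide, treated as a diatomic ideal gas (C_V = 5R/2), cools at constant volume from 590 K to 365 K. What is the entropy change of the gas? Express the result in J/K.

ΔS = -24.1 J/K

At constant volume, ΔS = nC_V ln(T₂/T₁) with C_V = 5R/2 = 20.79 J mol⁻¹ K⁻¹.
ΔS = 2.41 × 20.79 × ln(365/590) = -24.1 J/K.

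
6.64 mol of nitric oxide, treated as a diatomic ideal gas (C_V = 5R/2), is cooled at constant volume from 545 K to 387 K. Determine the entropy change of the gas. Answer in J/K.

ΔS = -47.3 J/K

At constant volume, ΔS = nC_V ln(T₂/T₁) with C_V = 5R/2 = 20.79 J mol⁻¹ K⁻¹.
ΔS = 6.64 × 20.79 × ln(387/545) = -47.3 J/K.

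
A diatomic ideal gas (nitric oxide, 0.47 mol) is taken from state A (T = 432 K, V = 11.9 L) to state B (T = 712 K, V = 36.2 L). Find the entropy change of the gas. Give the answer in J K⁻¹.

Entropy is a state function: ΔS = nC_V ln(T₂/T₁) + nR ln(V₂/V₁), with C_V = 5R/2 = 20.79 J mol⁻¹ K⁻¹ for a diatomic ideal gas.
ΔS = 0.47 × [20.79 × ln(712/432) + 8.314 × ln(36.2/11.9)] = 9.23 J/K.

ΔS = 9.23 J/K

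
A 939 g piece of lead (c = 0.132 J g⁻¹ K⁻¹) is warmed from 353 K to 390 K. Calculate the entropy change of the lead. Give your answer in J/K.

ΔS = 12.4 J/K

ΔS = ∫dQ_rev/T = m c ln(T₂/T₁) = 939 × 0.132 × ln(390/353) = 12.4 J/K.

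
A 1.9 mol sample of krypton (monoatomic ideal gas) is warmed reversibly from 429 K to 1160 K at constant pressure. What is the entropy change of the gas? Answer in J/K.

At constant pressure, ΔS = nC_p ln(T₂/T₁) with C_p = 5R/2 = 20.79 J mol⁻¹ K⁻¹.
ΔS = 1.9 × 20.79 × ln(1160/429) = 39.3 J/K.

ΔS = 39.3 J/K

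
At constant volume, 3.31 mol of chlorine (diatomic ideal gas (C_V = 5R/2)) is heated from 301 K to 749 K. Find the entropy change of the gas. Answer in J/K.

At constant volume, ΔS = nC_V ln(T₂/T₁) with C_V = 5R/2 = 20.79 J mol⁻¹ K⁻¹.
ΔS = 3.31 × 20.79 × ln(749/301) = 62.7 J/K.

ΔS = 62.7 J/K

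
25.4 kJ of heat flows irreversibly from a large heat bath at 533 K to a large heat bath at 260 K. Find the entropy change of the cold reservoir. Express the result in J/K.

The cold reservoir gains heat Q, so ΔS_cold = +Q/T_C = 25400/260 = 97.7 J/K.

ΔS_cold = 97.7 J/K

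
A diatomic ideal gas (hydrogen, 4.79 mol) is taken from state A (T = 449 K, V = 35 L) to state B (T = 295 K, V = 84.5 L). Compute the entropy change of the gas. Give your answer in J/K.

Entropy is a state function: ΔS = nC_V ln(T₂/T₁) + nR ln(V₂/V₁), with C_V = 5R/2 = 20.79 J mol⁻¹ K⁻¹ for a diatomic ideal gas.
ΔS = 4.79 × [20.79 × ln(295/449) + 8.314 × ln(84.5/35)] = -6.72 J/K.

ΔS = -6.72 J/K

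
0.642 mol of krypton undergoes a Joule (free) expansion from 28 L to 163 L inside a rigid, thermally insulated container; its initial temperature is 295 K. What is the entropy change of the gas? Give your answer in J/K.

For an ideal gas in free expansion Q = 0 and W = 0, so T is unchanged.
Entropy is a state function; using a reversible isothermal path, ΔS_gas = nR ln(V₂/V₁) = 0.642 × 8.314 × ln(163/28) = 9.4 J/K.

ΔS_gas = 9.4 J/K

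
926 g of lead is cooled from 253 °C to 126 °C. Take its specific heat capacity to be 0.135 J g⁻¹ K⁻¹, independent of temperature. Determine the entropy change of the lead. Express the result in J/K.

In kelvin: T₁ = 526.15 K, T₂ = 399.15 K. ΔS = ∫dQ_rev/T = m c ln(T₂/T₁) = 926 × 0.135 × ln(399.15/526.15) = -34.5 J/K.

ΔS = -34.5 J/K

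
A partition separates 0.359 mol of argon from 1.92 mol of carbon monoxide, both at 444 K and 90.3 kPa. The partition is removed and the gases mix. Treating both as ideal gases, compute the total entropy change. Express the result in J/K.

ΔS_mix = 8.25 J/K

Mole fractions: x_A = 0.359/2.28 = 0.158, x_B = 0.842.
ΔS_mix = −R(n_A ln x_A + n_B ln x_B) = −8.314 × (0.359 ln 0.158 + 1.92 ln 0.842) = 8.25 J/K.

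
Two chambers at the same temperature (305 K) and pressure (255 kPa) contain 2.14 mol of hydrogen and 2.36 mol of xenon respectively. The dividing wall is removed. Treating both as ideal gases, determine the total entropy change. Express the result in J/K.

ΔS_mix = 25.9 J/K

Mole fractions: x_A = 2.14/4.5 = 0.476, x_B = 0.524.
ΔS_mix = −R(n_A ln x_A + n_B ln x_B) = −8.314 × (2.14 ln 0.476 + 2.36 ln 0.524) = 25.9 J/K.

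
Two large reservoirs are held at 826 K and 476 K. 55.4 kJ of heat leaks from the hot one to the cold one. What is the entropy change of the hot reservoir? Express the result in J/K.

The hot reservoir loses heat Q, so ΔS_hot = −Q/T_H = −55400/826 = -67.1 J/K.

ΔS_hot = -67.1 J/K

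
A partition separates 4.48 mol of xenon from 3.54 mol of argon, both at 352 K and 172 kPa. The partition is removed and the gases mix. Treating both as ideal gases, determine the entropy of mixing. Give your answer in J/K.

ΔS_mix = 45.8 J/K

Mole fractions: x_A = 4.48/8.02 = 0.559, x_B = 0.441.
ΔS_mix = −R(n_A ln x_A + n_B ln x_B) = −8.314 × (4.48 ln 0.559 + 3.54 ln 0.441) = 45.8 J/K.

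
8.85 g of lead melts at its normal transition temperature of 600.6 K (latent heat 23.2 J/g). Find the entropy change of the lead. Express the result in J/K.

ΔS = 0.342 J/K

Heat absorbed by the substance: Q = mL = 8.85 × 23.2 = 205.32 J.
At constant T, ΔS = Q_rev/T = 205.32 / 600.6 = 0.342 J/K.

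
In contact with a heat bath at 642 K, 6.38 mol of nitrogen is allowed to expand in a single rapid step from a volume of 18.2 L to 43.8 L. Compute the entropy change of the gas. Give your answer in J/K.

ΔS_gas = 46.6 J/K

Entropy is a state function, so ΔS_gas depends only on the end states.
For an isothermal ideal gas ΔS_gas = nR ln(V₂/V₁) = 6.38 × 8.314 × ln(43.8/18.2) = 46.6 J/K.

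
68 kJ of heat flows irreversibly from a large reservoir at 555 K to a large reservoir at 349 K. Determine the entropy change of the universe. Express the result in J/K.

ΔS_total = 72.3 J/K

ΔS_hot = −Q/T_H = −68000/555 = -122.5 J/K and ΔS_cold = +Q/T_C = 68000/349 = 194.8 J/K.
ΔS_total = -122.5 + 194.8 = 72.3 J/K, positive as the second law requires.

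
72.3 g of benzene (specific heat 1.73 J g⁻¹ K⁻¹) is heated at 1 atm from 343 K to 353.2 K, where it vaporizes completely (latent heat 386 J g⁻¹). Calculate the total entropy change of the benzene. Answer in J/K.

Warming step: ΔS₁ = m c ln(T_tr/T_i) = 72.3 × 1.73 × ln(353.2/343) = 3.665 J/K.
Phase change: ΔS₂ = +mL/T_tr = 72.3 × 386 / 353.2 = 79.01 J/K.
ΔS_total = (3.665) + (79.01) = 82.7 J/K.

ΔS = 82.7 J/K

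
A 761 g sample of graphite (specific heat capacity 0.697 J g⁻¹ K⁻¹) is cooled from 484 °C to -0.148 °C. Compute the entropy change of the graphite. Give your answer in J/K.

In kelvin: T₁ = 757.15 K, T₂ = 273.002 K. ΔS = ∫dQ_rev/T = m c ln(T₂/T₁) = 761 × 0.697 × ln(273.002/757.15) = -541 J/K.

ΔS = -541 J/K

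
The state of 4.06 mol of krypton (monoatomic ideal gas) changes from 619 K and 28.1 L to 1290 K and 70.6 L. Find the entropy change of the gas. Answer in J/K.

Entropy is a state function: ΔS = nC_V ln(T₂/T₁) + nR ln(V₂/V₁), with C_V = 3R/2 = 12.47 J mol⁻¹ K⁻¹ for a monoatomic ideal gas.
ΔS = 4.06 × [12.47 × ln(1290/619) + 8.314 × ln(70.6/28.1)] = 68.3 J/K.

ΔS = 68.3 J/K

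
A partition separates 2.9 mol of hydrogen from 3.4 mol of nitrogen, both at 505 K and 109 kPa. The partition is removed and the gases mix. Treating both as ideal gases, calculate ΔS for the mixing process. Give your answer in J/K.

ΔS_mix = 36.1 J/K

Mole fractions: x_A = 2.9/6.3 = 0.46, x_B = 0.54.
ΔS_mix = −R(n_A ln x_A + n_B ln x_B) = −8.314 × (2.9 ln 0.46 + 3.4 ln 0.54) = 36.1 J/K.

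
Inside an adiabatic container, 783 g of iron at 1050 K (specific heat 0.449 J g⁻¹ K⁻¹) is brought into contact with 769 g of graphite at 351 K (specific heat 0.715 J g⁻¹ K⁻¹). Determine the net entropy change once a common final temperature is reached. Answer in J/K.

Energy balance: T_f = (m₁c₁T₁ + m₂c₂T₂)/(m₁c₁ + m₂c₂) = 623.63 K.
ΔS₁ = m₁c₁ ln(T_f/T₁) = 351.567 × ln(623.63/1050) = -183.2 J/K.
ΔS₂ = m₂c₂ ln(T_f/T₂) = 549.835 × ln(623.63/351) = 316 J/K.
ΔS_total = -183.2 + 316 = 133 J/K.

ΔS_total = 133 J/K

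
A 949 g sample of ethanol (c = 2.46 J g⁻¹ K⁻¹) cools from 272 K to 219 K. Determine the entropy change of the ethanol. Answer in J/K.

ΔS = -506 J/K

ΔS = ∫dQ_rev/T = m c ln(T₂/T₁) = 949 × 2.46 × ln(219/272) = -506 J/K.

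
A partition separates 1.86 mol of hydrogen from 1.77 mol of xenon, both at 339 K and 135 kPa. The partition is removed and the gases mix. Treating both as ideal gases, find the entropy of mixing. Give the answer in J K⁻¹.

ΔS_mix = 20.9 J/K

Mole fractions: x_A = 1.86/3.63 = 0.512, x_B = 0.488.
ΔS_mix = −R(n_A ln x_A + n_B ln x_B) = −8.314 × (1.86 ln 0.512 + 1.77 ln 0.488) = 20.9 J/K.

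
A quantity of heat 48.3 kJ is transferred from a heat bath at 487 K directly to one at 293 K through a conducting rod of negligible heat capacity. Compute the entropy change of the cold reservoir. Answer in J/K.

The cold reservoir gains heat Q, so ΔS_cold = +Q/T_C = 48300/293 = 165 J/K.

ΔS_cold = 165 J/K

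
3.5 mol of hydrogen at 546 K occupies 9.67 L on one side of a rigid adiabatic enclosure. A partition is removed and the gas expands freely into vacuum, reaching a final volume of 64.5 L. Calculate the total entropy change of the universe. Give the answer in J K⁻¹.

ΔS_universe = 55.2 J/K

No heat is exchanged and no work is done, so the ideal-gas temperature stays constant.
Entropy is a state function; using a reversible isothermal path, ΔS_gas = nR ln(V₂/V₁) = 3.5 × 8.314 × ln(64.5/9.67) = 55.2 J/K.
The insulated surroundings exchange no heat, so ΔS_surr = 0 and ΔS_universe = ΔS_gas.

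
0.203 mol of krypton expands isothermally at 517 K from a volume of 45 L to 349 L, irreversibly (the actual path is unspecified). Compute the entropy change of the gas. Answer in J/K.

Entropy is a state function, so ΔS_gas depends only on the end states.
For an isothermal ideal gas ΔS_gas = nR ln(V₂/V₁) = 0.203 × 8.314 × ln(349/45) = 3.46 J/K.

ΔS_gas = 3.46 J/K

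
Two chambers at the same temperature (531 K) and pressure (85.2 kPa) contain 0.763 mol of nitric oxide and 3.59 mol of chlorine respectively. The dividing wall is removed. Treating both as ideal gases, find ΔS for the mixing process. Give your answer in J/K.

ΔS_mix = 16.8 J/K

Mole fractions: x_A = 0.763/4.35 = 0.175, x_B = 0.825.
ΔS_mix = −R(n_A ln x_A + n_B ln x_B) = −8.314 × (0.763 ln 0.175 + 3.59 ln 0.825) = 16.8 J/K.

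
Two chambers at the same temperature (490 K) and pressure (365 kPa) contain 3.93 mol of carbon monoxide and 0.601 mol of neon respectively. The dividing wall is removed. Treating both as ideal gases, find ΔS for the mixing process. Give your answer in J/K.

ΔS_mix = 14.7 J/K

Mole fractions: x_A = 3.93/4.53 = 0.867, x_B = 0.133.
ΔS_mix = −R(n_A ln x_A + n_B ln x_B) = −8.314 × (3.93 ln 0.867 + 0.601 ln 0.133) = 14.7 J/K.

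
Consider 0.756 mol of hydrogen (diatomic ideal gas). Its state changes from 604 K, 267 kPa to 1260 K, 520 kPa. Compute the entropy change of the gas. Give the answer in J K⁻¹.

ΔS = 12 J/K

ΔS = nC_p ln(T₂/T₁) − nR ln(P₂/P₁), with C_p = 7R/2 = 29.1 J mol⁻¹ K⁻¹ for a diatomic ideal gas.
ΔS = 0.756 × [29.1 × ln(1260/604) − 8.314 × ln(520/267)] = 12 J/K.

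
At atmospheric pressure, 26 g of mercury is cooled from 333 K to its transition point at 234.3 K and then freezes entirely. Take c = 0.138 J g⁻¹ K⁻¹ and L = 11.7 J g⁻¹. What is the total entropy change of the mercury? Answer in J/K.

ΔS = -2.56 J/K

Cooling step: ΔS₁ = m c ln(T_tr/T_i) = 26 × 0.138 × ln(234.3/333) = -1.261 J/K.
Phase change: ΔS₂ = −mL/T_tr = −26 × 11.7 / 234.3 = -1.298 J/K.
ΔS_total = (-1.261) + (-1.298) = -2.56 J/K.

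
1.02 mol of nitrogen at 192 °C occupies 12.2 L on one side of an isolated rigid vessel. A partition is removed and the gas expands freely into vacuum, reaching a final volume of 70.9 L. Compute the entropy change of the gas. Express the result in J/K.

No heat is exchanged and no work is done, so the ideal-gas temperature stays constant.
Entropy is a state function; using a reversible isothermal path, ΔS_gas = nR ln(V₂/V₁) = 1.02 × 8.314 × ln(70.9/12.2) = 14.9 J/K.

ΔS_gas = 14.9 J/K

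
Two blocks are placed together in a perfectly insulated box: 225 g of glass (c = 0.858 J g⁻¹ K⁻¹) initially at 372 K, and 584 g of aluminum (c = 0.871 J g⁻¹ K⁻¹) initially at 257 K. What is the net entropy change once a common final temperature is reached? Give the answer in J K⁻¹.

ΔS_total = 10.1 J/K

Energy balance: T_f = (m₁c₁T₁ + m₂c₂T₂)/(m₁c₁ + m₂c₂) = 288.64 K.
ΔS₁ = m₁c₁ ln(T_f/T₁) = 193.05 × ln(288.64/372) = -48.98 J/K.
ΔS₂ = m₂c₂ ln(T_f/T₂) = 508.664 × ln(288.64/257) = 59.05 J/K.
ΔS_total = -48.98 + 59.05 = 10.1 J/K.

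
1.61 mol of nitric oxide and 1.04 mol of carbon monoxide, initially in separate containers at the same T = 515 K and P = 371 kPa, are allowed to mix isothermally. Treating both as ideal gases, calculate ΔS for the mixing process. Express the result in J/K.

ΔS_mix = 14.8 J/K

Mole fractions: x_A = 1.61/2.65 = 0.608, x_B = 0.392.
ΔS_mix = −R(n_A ln x_A + n_B ln x_B) = −8.314 × (1.61 ln 0.608 + 1.04 ln 0.392) = 14.8 J/K.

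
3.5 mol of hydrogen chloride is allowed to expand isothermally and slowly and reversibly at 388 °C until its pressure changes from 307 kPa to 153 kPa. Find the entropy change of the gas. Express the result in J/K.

ΔS_gas = 20.3 J/K

For an isothermal ideal gas ΔS_gas = nR ln(P₁/P₂) = 3.5 × 8.314 × ln(307/153) = 20.3 J/K.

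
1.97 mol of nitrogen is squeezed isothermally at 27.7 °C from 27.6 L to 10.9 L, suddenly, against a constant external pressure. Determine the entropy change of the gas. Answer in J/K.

ΔS_gas = -15.2 J/K

Entropy is a state function, so ΔS_gas depends only on the end states.
For an isothermal ideal gas ΔS_gas = nR ln(V₂/V₁) = 1.97 × 8.314 × ln(10.9/27.6) = -15.2 J/K.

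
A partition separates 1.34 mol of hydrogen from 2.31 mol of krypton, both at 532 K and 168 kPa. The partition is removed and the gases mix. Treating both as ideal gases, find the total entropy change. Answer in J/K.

ΔS_mix = 19.9 J/K

Mole fractions: x_A = 1.34/3.65 = 0.367, x_B = 0.633.
ΔS_mix = −R(n_A ln x_A + n_B ln x_B) = −8.314 × (1.34 ln 0.367 + 2.31 ln 0.633) = 19.9 J/K.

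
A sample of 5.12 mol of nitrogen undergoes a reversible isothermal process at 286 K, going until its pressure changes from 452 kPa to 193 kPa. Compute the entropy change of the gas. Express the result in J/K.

ΔS_gas = 36.2 J/K

For an isothermal ideal gas ΔS_gas = nR ln(P₁/P₂) = 5.12 × 8.314 × ln(452/193) = 36.2 J/K.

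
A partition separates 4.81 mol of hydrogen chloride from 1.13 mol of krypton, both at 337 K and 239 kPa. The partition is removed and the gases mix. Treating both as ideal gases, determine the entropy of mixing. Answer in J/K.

Mole fractions: x_A = 4.81/5.94 = 0.81, x_B = 0.19.
ΔS_mix = −R(n_A ln x_A + n_B ln x_B) = −8.314 × (4.81 ln 0.81 + 1.13 ln 0.19) = 24 J/K.

ΔS_mix = 24 J/K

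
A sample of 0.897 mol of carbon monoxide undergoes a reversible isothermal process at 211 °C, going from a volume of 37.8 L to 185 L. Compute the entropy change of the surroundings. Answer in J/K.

ΔS_surr = -11.8 J/K

For an isothermal ideal gas ΔS_gas = nR ln(V₂/V₁) = 0.897 × 8.314 × ln(185/37.8) = 11.8 J/K.
The process is reversible, so ΔS_surr = −ΔS_gas = -11.8 J/K and ΔS_universe = 0.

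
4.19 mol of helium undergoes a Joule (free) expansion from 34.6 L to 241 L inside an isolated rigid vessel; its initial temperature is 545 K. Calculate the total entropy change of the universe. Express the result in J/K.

ΔS_universe = 67.6 J/K

For an ideal gas in free expansion Q = 0 and W = 0, so T is unchanged.
Entropy is a state function; using a reversible isothermal path, ΔS_gas = nR ln(V₂/V₁) = 4.19 × 8.314 × ln(241/34.6) = 67.6 J/K.
The insulated surroundings exchange no heat, so ΔS_surr = 0 and ΔS_universe = ΔS_gas.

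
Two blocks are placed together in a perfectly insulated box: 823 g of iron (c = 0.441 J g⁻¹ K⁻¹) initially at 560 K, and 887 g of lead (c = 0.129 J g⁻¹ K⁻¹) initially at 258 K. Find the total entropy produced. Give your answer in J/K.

ΔS_total = 22.6 J/K

Energy balance: T_f = (m₁c₁T₁ + m₂c₂T₂)/(m₁c₁ + m₂c₂) = 487.61 K.
ΔS₁ = m₁c₁ ln(T_f/T₁) = 362.943 × ln(487.61/560) = -50.24 J/K.
ΔS₂ = m₂c₂ ln(T_f/T₂) = 114.423 × ln(487.61/258) = 72.84 J/K.
ΔS_total = -50.24 + 72.84 = 22.6 J/K.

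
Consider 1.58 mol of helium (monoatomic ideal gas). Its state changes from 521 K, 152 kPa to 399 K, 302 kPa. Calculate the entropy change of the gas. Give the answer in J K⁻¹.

ΔS = -17.8 J/K

ΔS = nC_p ln(T₂/T₁) − nR ln(P₂/P₁), with C_p = 5R/2 = 20.79 J mol⁻¹ K⁻¹ for a monoatomic ideal gas.
ΔS = 1.58 × [20.79 × ln(399/521) − 8.314 × ln(302/152)] = -17.8 J/K.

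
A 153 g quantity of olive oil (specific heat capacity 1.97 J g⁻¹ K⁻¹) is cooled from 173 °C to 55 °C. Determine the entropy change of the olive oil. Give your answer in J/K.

ΔS = -92.6 J/K

In kelvin: T₁ = 446.15 K, T₂ = 328.15 K. ΔS = ∫dQ_rev/T = m c ln(T₂/T₁) = 153 × 1.97 × ln(328.15/446.15) = -92.6 J/K.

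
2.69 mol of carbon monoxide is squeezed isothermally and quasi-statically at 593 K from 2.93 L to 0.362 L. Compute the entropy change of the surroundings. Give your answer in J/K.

For an isothermal ideal gas ΔS_gas = nR ln(V₂/V₁) = 2.69 × 8.314 × ln(0.362/2.93) = -46.8 J/K.
The process is reversible, so ΔS_surr = −ΔS_gas = 46.8 J/K and ΔS_universe = 0.

ΔS_surr = 46.8 J/K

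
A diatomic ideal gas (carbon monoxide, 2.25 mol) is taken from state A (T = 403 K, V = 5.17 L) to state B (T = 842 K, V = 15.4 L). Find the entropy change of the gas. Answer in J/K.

Entropy is a state function: ΔS = nC_V ln(T₂/T₁) + nR ln(V₂/V₁), with C_V = 5R/2 = 20.79 J mol⁻¹ K⁻¹ for a diatomic ideal gas.
ΔS = 2.25 × [20.79 × ln(842/403) + 8.314 × ln(15.4/5.17)] = 54.9 J/K.

ΔS = 54.9 J/K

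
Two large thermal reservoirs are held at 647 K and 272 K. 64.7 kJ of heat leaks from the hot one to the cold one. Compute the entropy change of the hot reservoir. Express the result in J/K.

ΔS_hot = -100 J/K

The hot reservoir loses heat Q, so ΔS_hot = −Q/T_H = −64700/647 = -100 J/K.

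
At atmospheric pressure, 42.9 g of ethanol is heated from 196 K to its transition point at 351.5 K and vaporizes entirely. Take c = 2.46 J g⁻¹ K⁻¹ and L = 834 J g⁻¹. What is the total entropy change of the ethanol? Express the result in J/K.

ΔS = 163 J/K

Warming step: ΔS₁ = m c ln(T_tr/T_i) = 42.9 × 2.46 × ln(351.5/196) = 61.64 J/K.
Phase change: ΔS₂ = +mL/T_tr = 42.9 × 834 / 351.5 = 101.8 J/K.
ΔS_total = (61.64) + (101.8) = 163 J/K.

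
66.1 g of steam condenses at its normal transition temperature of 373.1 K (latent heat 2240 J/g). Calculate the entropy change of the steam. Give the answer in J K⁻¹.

Heat released by the substance: Q = −mL = −66.1 × 2240 = −148064 J.
At constant T, ΔS = Q_rev/T = −148064 / 373.1 = -397 J/K.

ΔS = -397 J/K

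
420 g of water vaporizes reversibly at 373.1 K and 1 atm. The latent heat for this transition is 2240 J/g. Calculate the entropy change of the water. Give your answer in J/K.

ΔS = 2520 J/K

Heat absorbed by the substance: Q = mL = 420 × 2240 = 940800 J.
At constant T, ΔS = Q_rev/T = 940800 / 373.1 = 2520 J/K.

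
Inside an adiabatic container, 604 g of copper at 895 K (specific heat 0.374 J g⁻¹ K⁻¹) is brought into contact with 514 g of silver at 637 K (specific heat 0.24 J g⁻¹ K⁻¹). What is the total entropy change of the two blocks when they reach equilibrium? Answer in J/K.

Energy balance: T_f = (m₁c₁T₁ + m₂c₂T₂)/(m₁c₁ + m₂c₂) = 803.87 K.
ΔS₁ = m₁c₁ ln(T_f/T₁) = 225.896 × ln(803.87/895) = -24.26 J/K.
ΔS₂ = m₂c₂ ln(T_f/T₂) = 123.36 × ln(803.87/637) = 28.7 J/K.
ΔS_total = -24.26 + 28.7 = 4.44 J/K.

ΔS_total = 4.44 J/K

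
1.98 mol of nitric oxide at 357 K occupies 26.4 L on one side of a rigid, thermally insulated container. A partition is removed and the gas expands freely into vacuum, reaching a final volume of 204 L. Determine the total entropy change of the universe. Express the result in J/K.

ΔS_universe = 33.7 J/K

No heat is exchanged and no work is done, so the ideal-gas temperature stays constant.
Entropy is a state function; using a reversible isothermal path, ΔS_gas = nR ln(V₂/V₁) = 1.98 × 8.314 × ln(204/26.4) = 33.7 J/K.
The insulated surroundings exchange no heat, so ΔS_surr = 0 and ΔS_universe = ΔS_gas.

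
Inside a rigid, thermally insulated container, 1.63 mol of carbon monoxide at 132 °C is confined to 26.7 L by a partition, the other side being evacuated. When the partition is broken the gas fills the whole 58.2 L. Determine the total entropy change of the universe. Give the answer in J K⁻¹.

ΔS_universe = 10.6 J/K

For an ideal gas in free expansion Q = 0 and W = 0, so T is unchanged.
Entropy is a state function; using a reversible isothermal path, ΔS_gas = nR ln(V₂/V₁) = 1.63 × 8.314 × ln(58.2/26.7) = 10.6 J/K.
The insulated surroundings exchange no heat, so ΔS_surr = 0 and ΔS_universe = ΔS_gas.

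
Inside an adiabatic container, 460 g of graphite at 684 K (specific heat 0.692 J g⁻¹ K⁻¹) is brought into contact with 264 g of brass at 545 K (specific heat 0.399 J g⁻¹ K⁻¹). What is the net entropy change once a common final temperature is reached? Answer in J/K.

ΔS_total = 1.96 J/K

Energy balance: T_f = (m₁c₁T₁ + m₂c₂T₂)/(m₁c₁ + m₂c₂) = 649.44 K.
ΔS₁ = m₁c₁ ln(T_f/T₁) = 318.32 × ln(649.44/684) = -16.504 J/K.
ΔS₂ = m₂c₂ ln(T_f/T₂) = 105.336 × ln(649.44/545) = 18.468 J/K.
ΔS_total = -16.504 + 18.468 = 1.96 J/K.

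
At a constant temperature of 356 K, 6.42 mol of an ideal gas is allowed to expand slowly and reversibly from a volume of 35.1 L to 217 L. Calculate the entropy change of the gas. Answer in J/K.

ΔS_gas = 97.2 J/K

For an isothermal ideal gas ΔS_gas = nR ln(V₂/V₁) = 6.42 × 8.314 × ln(217/35.1) = 97.2 J/K.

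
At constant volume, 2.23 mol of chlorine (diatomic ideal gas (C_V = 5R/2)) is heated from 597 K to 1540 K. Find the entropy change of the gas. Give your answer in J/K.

ΔS = 43.9 J/K

At constant volume, ΔS = nC_V ln(T₂/T₁) with C_V = 5R/2 = 20.79 J mol⁻¹ K⁻¹.
ΔS = 2.23 × 20.79 × ln(1540/597) = 43.9 J/K.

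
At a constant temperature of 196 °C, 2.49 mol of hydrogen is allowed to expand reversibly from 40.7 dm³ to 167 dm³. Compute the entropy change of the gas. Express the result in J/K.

For an isothermal ideal gas ΔS_gas = nR ln(V₂/V₁) = 2.49 × 8.314 × ln(167/40.7) = 29.2 J/K.

ΔS_gas = 29.2 J/K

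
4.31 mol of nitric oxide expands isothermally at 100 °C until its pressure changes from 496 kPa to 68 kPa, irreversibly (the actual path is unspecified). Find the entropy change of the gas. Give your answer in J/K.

Entropy is a state function, so ΔS_gas depends only on the end states.
For an isothermal ideal gas ΔS_gas = nR ln(P₁/P₂) = 4.31 × 8.314 × ln(496/68) = 71.2 J/K.

ΔS_gas = 71.2 J/K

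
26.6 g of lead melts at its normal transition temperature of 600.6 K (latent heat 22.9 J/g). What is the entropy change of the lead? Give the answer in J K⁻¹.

ΔS = 1.01 J/K

Heat absorbed by the substance: Q = mL = 26.6 × 22.9 = 609.14 J.
At constant T, ΔS = Q_rev/T = 609.14 / 600.6 = 1.01 J/K.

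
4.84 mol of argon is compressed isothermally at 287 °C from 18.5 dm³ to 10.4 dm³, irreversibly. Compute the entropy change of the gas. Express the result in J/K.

ΔS_gas = -23.2 J/K

Entropy is a state function, so ΔS_gas depends only on the end states.
For an isothermal ideal gas ΔS_gas = nR ln(V₂/V₁) = 4.84 × 8.314 × ln(10.4/18.5) = -23.2 J/K.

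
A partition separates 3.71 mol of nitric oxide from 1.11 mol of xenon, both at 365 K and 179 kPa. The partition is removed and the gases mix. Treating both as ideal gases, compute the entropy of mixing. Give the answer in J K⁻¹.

Mole fractions: x_A = 3.71/4.82 = 0.77, x_B = 0.23.
ΔS_mix = −R(n_A ln x_A + n_B ln x_B) = −8.314 × (3.71 ln 0.77 + 1.11 ln 0.23) = 21.6 J/K.

ΔS_mix = 21.6 J/K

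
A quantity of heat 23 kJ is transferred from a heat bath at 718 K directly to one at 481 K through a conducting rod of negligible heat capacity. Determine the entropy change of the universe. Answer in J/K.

ΔS_hot = −Q/T_H = −23000/718 = -32.03 J/K and ΔS_cold = +Q/T_C = 23000/481 = 47.82 J/K.
ΔS_total = -32.03 + 47.82 = 15.8 J/K, positive as the second law requires.

ΔS_total = 15.8 J/K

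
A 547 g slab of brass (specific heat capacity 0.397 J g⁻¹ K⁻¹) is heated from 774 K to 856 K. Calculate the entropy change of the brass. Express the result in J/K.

ΔS = ∫dQ_rev/T = m c ln(T₂/T₁) = 547 × 0.397 × ln(856/774) = 21.9 J/K.

ΔS = 21.9 J/K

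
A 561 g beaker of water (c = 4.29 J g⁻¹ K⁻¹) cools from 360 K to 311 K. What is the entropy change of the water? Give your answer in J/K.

ΔS = ∫dQ_rev/T = m c ln(T₂/T₁) = 561 × 4.29 × ln(311/360) = -352 J/K.

ΔS = -352 J/K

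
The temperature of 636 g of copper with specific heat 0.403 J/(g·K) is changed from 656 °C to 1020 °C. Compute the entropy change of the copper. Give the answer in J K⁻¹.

ΔS = 84.7 J/K

In kelvin: T₁ = 929.15 K, T₂ = 1293.15 K. ΔS = ∫dQ_rev/T = m c ln(T₂/T₁) = 636 × 0.403 × ln(1293.15/929.15) = 84.7 J/K.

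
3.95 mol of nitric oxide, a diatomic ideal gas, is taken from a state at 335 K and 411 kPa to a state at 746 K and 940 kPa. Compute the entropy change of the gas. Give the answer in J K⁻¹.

ΔS = 64.9 J/K

ΔS = nC_p ln(T₂/T₁) − nR ln(P₂/P₁), with C_p = 7R/2 = 29.1 J mol⁻¹ K⁻¹ for a diatomic ideal gas.
ΔS = 3.95 × [29.1 × ln(746/335) − 8.314 × ln(940/411)] = 64.9 J/K.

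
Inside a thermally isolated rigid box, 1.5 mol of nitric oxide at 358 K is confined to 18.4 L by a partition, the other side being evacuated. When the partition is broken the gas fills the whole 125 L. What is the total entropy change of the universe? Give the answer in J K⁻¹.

For an ideal gas in free expansion Q = 0 and W = 0, so T is unchanged.
Entropy is a state function; using a reversible isothermal path, ΔS_gas = nR ln(V₂/V₁) = 1.5 × 8.314 × ln(125/18.4) = 23.9 J/K.
The insulated surroundings exchange no heat, so ΔS_surr = 0 and ΔS_universe = ΔS_gas.

ΔS_universe = 23.9 J/K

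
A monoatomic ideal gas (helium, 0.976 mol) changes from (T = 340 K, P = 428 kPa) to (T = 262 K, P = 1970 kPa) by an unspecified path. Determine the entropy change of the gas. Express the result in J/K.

ΔS = -17.7 J/K

ΔS = nC_p ln(T₂/T₁) − nR ln(P₂/P₁), with C_p = 5R/2 = 20.79 J mol⁻¹ K⁻¹ for a monoatomic ideal gas.
ΔS = 0.976 × [20.79 × ln(262/340) − 8.314 × ln(1970/428)] = -17.7 J/K.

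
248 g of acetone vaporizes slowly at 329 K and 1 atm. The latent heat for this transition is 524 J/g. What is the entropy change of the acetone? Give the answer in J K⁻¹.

Heat absorbed by the substance: Q = mL = 248 × 524 = 129952 J.
At constant T, ΔS = Q_rev/T = 129952 / 329 = 395 J/K.

ΔS = 395 J/K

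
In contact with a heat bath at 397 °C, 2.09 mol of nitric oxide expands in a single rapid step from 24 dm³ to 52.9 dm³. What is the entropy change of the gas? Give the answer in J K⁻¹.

ΔS_gas = 13.7 J/K

Entropy is a state function, so ΔS_gas depends only on the end states.
For an isothermal ideal gas ΔS_gas = nR ln(V₂/V₁) = 2.09 × 8.314 × ln(52.9/24) = 13.7 J/K.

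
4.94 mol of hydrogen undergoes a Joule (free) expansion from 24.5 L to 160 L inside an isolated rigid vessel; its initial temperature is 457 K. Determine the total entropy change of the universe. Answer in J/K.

ΔS_universe = 77.1 J/K

No heat is exchanged and no work is done, so the ideal-gas temperature stays constant.
Entropy is a state function; using a reversible isothermal path, ΔS_gas = nR ln(V₂/V₁) = 4.94 × 8.314 × ln(160/24.5) = 77.1 J/K.
The insulated surroundings exchange no heat, so ΔS_surr = 0 and ΔS_universe = ΔS_gas.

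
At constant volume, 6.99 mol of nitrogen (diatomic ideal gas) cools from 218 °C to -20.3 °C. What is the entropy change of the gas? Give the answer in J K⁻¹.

In kelvin: T₁ = 491.15 K, T₂ = 252.85 K. At constant volume, ΔS = nC_V ln(T₂/T₁) with C_V = 5R/2 = 20.79 J mol⁻¹ K⁻¹.
ΔS = 6.99 × 20.79 × ln(252.85/491.15) = -96.5 J/K.

ΔS = -96.5 J/K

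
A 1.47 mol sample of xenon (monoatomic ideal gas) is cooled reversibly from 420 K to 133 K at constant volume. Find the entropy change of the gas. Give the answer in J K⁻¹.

At constant volume, ΔS = nC_V ln(T₂/T₁) with C_V = 3R/2 = 12.47 J mol⁻¹ K⁻¹.
ΔS = 1.47 × 12.47 × ln(133/420) = -21.1 J/K.

ΔS = -21.1 J/K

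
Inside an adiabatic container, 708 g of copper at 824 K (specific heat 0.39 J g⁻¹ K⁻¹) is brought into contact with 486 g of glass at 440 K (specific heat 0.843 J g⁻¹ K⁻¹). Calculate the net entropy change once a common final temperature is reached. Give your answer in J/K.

Energy balance: T_f = (m₁c₁T₁ + m₂c₂T₂)/(m₁c₁ + m₂c₂) = 594.6 K.
ΔS₁ = m₁c₁ ln(T_f/T₁) = 276.12 × ln(594.6/824) = -90.09 J/K.
ΔS₂ = m₂c₂ ln(T_f/T₂) = 409.698 × ln(594.6/440) = 123.4 J/K.
ΔS_total = -90.09 + 123.4 = 33.3 J/K.

ΔS_total = 33.3 J/K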